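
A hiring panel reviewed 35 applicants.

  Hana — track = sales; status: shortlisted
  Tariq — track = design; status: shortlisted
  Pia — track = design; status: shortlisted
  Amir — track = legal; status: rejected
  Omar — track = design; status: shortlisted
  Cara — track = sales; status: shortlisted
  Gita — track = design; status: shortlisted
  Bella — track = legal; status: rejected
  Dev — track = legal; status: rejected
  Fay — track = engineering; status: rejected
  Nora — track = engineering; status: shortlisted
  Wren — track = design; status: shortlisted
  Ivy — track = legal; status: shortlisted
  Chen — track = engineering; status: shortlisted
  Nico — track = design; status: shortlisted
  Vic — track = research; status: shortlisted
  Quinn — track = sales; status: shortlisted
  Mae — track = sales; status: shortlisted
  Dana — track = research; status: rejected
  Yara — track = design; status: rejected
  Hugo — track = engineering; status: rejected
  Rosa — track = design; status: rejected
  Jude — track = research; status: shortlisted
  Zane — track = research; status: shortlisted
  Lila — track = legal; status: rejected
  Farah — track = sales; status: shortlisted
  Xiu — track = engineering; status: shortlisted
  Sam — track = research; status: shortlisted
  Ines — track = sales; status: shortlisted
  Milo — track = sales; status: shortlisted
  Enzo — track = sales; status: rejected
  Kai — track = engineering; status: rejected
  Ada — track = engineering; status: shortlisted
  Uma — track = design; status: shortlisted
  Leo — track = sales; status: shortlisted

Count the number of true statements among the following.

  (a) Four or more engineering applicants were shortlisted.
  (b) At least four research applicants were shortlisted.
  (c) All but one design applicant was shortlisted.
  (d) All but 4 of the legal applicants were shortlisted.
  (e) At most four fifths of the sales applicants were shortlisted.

3

(a) engineering: |A| = 7, |A ∩ B| = 4; needs |A ∩ B| ≥ 4 — true.
(b) research: |A| = 5, |A ∩ B| = 4; needs |A ∩ B| ≥ 4 — true.
(c) design: |A| = 9, |A ∩ B| = 7; needs |A ∖ B| = 1 — false.
(d) legal: |A| = 5, |A ∩ B| = 1; needs |A ∖ B| = 4 — true.
(e) sales: |A| = 9, |A ∩ B| = 8; needs |A ∩ B| / |A| ≤ 4/5 — false.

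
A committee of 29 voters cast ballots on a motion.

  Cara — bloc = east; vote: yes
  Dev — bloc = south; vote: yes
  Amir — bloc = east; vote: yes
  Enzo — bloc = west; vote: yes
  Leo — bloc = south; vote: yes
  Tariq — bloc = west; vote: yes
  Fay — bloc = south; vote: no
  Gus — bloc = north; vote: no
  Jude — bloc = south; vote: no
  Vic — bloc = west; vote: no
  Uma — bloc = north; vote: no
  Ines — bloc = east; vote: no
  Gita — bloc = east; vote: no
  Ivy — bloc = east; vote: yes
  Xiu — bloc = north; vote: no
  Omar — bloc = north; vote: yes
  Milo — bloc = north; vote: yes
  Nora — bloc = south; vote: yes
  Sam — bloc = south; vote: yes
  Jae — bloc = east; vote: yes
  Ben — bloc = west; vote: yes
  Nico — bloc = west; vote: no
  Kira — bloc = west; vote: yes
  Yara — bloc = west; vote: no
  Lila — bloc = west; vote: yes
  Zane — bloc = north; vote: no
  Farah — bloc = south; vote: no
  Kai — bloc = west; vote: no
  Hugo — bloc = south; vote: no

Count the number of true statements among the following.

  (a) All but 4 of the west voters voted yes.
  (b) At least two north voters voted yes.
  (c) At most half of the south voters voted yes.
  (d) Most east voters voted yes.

4

(a) west: |A| = 9, |A ∩ B| = 5; needs |A ∖ B| = 4 — true.
(b) north: |A| = 6, |A ∩ B| = 2; needs |A ∩ B| ≥ 2 — true.
(c) south: |A| = 8, |A ∩ B| = 4; needs |A ∩ B| ≤ |A ∖ B| — true.
(d) east: |A| = 6, |A ∩ B| = 4; needs |A ∩ B| > |A ∖ B| — true.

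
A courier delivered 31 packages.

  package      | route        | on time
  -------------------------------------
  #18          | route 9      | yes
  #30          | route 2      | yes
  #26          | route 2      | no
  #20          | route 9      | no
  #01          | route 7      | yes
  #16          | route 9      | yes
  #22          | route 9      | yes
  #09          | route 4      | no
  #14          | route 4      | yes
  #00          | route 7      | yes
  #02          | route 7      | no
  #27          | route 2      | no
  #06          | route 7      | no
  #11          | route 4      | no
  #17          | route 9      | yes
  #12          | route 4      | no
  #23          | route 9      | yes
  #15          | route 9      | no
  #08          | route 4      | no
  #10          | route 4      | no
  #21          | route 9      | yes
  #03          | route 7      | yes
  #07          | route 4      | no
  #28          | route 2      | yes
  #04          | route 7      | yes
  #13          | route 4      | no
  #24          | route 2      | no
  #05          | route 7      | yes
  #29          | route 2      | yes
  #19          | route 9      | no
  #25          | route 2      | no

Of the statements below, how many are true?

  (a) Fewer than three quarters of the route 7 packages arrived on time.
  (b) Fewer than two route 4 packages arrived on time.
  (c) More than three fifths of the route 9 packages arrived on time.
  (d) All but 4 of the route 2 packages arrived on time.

4

(a) route 7: |A| = 7, |A ∩ B| = 5; needs |A ∩ B| / |A| < 3/4 — true.
(b) route 4: |A| = 8, |A ∩ B| = 1; needs |A ∩ B| < 2 — true.
(c) route 9: |A| = 9, |A ∩ B| = 6; needs |A ∩ B| / |A| > 3/5 — true.
(d) route 2: |A| = 7, |A ∩ B| = 3; needs |A ∖ B| = 4 — true.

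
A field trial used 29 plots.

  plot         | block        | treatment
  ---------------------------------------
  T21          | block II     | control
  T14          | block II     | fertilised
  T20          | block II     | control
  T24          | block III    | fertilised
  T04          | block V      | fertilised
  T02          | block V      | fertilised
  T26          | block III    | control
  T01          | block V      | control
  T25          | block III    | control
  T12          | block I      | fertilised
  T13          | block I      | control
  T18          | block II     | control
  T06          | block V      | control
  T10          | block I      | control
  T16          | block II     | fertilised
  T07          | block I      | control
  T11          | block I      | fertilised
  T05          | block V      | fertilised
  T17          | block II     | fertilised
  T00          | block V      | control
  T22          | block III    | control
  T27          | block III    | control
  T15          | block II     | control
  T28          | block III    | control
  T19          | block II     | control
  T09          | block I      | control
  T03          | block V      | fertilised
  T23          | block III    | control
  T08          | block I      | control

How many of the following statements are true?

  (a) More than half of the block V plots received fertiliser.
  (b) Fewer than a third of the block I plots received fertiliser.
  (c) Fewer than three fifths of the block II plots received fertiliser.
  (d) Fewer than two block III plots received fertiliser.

4

(a) block V: |A| = 7, |A ∩ B| = 4; needs |A ∩ B| > |A ∖ B| — true.
(b) block I: |A| = 7, |A ∩ B| = 2; needs |A ∩ B| / |A| < 1/3 — true.
(c) block II: |A| = 8, |A ∩ B| = 3; needs |A ∩ B| / |A| < 3/5 — true.
(d) block III: |A| = 7, |A ∩ B| = 1; needs |A ∩ B| < 2 — true.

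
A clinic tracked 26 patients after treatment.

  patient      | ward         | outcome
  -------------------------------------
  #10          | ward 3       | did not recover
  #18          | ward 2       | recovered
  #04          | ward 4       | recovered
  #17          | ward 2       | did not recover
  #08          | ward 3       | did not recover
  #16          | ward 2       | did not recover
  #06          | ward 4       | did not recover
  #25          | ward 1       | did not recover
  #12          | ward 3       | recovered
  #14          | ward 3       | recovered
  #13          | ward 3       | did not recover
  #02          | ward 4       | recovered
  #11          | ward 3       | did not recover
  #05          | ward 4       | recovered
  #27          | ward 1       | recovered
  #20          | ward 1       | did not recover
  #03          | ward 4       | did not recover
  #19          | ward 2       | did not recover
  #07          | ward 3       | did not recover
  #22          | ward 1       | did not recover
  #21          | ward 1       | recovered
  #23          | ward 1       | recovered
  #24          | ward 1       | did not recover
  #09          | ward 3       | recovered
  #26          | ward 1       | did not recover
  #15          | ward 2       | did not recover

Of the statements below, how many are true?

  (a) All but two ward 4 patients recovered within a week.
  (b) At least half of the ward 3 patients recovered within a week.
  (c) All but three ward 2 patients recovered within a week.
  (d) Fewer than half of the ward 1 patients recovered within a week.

2

(a) ward 4: |A| = 5, |A ∩ B| = 3; needs |A ∖ B| = 2 — true.
(b) ward 3: |A| = 8, |A ∩ B| = 3; needs |A ∩ B| ≥ |A ∖ B| — false.
(c) ward 2: |A| = 5, |A ∩ B| = 1; needs |A ∖ B| = 3 — false.
(d) ward 1: |A| = 8, |A ∩ B| = 3; needs |A ∩ B| < |A ∖ B| — true.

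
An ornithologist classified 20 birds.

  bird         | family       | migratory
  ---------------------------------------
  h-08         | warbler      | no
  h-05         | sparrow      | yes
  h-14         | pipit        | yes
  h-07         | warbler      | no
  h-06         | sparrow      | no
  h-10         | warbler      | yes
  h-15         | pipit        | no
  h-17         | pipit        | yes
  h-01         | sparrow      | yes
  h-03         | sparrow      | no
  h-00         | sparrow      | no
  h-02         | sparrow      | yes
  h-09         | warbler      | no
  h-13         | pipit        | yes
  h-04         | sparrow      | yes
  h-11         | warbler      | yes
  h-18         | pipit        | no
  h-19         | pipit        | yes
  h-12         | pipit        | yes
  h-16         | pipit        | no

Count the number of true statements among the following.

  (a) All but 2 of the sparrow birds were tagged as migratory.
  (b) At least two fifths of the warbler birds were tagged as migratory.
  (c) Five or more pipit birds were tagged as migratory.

(a) sparrow: |A| = 7, |A ∩ B| = 4; needs |A ∖ B| = 2 — false.
(b) warbler: |A| = 5, |A ∩ B| = 2; needs |A ∩ B| / |A| ≥ 2/5 — true.
(c) pipit: |A| = 8, |A ∩ B| = 5; needs |A ∩ B| ≥ 5 — true.

2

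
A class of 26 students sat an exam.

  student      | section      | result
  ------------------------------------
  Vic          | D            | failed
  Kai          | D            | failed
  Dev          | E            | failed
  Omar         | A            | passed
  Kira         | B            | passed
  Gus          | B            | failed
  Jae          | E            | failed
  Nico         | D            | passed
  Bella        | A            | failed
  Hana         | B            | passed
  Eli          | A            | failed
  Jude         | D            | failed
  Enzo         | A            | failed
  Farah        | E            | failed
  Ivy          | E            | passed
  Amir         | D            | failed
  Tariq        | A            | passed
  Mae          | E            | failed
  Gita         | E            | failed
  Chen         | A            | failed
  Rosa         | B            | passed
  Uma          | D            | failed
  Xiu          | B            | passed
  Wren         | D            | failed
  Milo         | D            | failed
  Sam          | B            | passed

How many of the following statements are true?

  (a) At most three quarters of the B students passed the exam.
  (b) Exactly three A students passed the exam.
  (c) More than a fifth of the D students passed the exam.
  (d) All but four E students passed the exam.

(a) B: |A| = 6, |A ∩ B| = 5; needs |A ∩ B| / |A| ≤ 3/4 — false.
(b) A: |A| = 6, |A ∩ B| = 2; needs |A ∩ B| = 3 — false.
(c) D: |A| = 8, |A ∩ B| = 1; needs |A ∩ B| / |A| > 1/5 — false.
(d) E: |A| = 6, |A ∩ B| = 1; needs |A ∖ B| = 4 — false.

0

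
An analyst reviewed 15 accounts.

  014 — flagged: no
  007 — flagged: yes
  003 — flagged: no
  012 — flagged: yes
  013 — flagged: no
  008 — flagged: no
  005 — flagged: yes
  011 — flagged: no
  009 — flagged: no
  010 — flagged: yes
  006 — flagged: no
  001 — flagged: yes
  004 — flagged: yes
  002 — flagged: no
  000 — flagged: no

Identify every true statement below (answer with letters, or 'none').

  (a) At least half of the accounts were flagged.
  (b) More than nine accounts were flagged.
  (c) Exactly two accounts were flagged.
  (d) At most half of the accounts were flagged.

|A| = 15, |A ∩ B| = 6, |A ∖ B| = 9.
(a) |A ∩ B| ≥ |A ∖ B|: fails.
(b) |A ∩ B| > 9: fails.
(c) |A ∩ B| = 2: fails.
(d) |A ∩ B| ≤ |A ∖ B|: holds.

(d)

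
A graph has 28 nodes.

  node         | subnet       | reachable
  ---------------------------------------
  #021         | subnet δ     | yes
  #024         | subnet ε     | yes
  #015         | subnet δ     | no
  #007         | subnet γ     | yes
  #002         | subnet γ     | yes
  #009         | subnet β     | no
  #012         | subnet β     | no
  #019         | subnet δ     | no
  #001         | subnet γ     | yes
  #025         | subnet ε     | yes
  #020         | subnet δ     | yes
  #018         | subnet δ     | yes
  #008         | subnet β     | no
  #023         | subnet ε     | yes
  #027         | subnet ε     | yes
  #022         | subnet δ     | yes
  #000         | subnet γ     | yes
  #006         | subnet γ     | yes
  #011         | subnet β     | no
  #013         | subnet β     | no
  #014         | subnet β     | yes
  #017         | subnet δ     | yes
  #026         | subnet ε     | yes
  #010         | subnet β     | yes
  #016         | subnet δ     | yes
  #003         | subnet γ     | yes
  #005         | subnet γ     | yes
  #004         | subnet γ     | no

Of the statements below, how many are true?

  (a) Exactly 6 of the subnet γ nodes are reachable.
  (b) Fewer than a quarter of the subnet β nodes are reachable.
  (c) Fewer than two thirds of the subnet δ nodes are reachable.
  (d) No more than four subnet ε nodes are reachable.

0

(a) subnet γ: |A| = 8, |A ∩ B| = 7; needs |A ∩ B| = 6 — false.
(b) subnet β: |A| = 7, |A ∩ B| = 2; needs |A ∩ B| / |A| < 1/4 — false.
(c) subnet δ: |A| = 8, |A ∩ B| = 6; needs |A ∩ B| / |A| < 2/3 — false.
(d) subnet ε: |A| = 5, |A ∩ B| = 5; needs |A ∩ B| ≤ 4 — false.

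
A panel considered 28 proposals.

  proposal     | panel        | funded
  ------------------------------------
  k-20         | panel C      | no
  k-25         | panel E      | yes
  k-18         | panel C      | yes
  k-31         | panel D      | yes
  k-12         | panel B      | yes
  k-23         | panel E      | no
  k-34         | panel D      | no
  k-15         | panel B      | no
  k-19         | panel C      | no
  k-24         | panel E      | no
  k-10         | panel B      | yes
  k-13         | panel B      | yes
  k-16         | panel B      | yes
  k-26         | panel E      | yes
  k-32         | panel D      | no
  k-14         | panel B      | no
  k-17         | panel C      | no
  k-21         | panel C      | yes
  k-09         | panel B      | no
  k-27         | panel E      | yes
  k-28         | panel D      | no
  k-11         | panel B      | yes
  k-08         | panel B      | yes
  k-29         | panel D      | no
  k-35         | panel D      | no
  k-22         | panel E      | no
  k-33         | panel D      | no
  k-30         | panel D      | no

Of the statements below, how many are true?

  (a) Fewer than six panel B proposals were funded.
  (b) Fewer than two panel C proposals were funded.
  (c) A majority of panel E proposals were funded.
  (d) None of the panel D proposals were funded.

0

(a) panel B: |A| = 9, |A ∩ B| = 6; needs |A ∩ B| < 6 — false.
(b) panel C: |A| = 5, |A ∩ B| = 2; needs |A ∩ B| < 2 — false.
(c) panel E: |A| = 6, |A ∩ B| = 3; needs |A ∩ B| > |A ∖ B| — false.
(d) panel D: |A| = 8, |A ∩ B| = 1; needs A ∩ B = ∅ (|A ∩ B| = 0) — false.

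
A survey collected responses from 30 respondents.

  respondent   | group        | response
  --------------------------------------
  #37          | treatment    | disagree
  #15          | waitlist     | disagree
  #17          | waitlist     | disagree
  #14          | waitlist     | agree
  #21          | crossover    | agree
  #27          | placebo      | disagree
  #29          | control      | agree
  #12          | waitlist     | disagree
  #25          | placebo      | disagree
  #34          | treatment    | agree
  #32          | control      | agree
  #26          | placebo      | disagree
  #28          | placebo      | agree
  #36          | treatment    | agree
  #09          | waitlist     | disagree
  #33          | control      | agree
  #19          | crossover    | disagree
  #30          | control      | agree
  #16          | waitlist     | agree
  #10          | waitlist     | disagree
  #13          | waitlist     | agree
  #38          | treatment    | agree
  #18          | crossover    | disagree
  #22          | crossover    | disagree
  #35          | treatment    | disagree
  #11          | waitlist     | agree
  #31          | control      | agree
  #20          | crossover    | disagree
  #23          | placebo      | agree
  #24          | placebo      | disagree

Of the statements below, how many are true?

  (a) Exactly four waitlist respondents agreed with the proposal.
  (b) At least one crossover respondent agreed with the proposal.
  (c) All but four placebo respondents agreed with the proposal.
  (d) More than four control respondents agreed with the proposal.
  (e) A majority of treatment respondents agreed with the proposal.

5

(a) waitlist: |A| = 9, |A ∩ B| = 4; needs |A ∩ B| = 4 — true.
(b) crossover: |A| = 5, |A ∩ B| = 1; needs A ∩ B ≠ ∅ (|A ∩ B| ≥ 1) — true.
(c) placebo: |A| = 6, |A ∩ B| = 2; needs |A ∖ B| = 4 — true.
(d) control: |A| = 5, |A ∩ B| = 5; needs |A ∩ B| > 4 — true.
(e) treatment: |A| = 5, |A ∩ B| = 3; needs |A ∩ B| > |A ∖ B| — true.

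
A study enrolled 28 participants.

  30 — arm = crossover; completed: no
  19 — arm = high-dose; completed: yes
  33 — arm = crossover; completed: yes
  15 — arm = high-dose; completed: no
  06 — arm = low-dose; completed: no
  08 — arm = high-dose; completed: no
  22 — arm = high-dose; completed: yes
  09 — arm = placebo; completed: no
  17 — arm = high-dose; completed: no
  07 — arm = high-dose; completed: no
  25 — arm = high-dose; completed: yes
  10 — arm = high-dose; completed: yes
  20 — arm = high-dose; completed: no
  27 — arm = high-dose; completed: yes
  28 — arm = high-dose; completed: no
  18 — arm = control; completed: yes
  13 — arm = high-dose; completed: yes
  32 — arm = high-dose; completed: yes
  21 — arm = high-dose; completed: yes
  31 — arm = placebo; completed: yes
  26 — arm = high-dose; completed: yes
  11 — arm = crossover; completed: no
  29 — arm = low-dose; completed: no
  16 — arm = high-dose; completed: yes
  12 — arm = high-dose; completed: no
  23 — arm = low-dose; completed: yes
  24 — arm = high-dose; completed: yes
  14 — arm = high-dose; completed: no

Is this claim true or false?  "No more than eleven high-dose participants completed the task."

The determiner here denotes the relation: |A ∩ B| ≤ 11.
|A| = 19, |A ∩ B| = 11, |A ∖ B| = 8.
|A ∩ B| = 11, so the statement is true.

True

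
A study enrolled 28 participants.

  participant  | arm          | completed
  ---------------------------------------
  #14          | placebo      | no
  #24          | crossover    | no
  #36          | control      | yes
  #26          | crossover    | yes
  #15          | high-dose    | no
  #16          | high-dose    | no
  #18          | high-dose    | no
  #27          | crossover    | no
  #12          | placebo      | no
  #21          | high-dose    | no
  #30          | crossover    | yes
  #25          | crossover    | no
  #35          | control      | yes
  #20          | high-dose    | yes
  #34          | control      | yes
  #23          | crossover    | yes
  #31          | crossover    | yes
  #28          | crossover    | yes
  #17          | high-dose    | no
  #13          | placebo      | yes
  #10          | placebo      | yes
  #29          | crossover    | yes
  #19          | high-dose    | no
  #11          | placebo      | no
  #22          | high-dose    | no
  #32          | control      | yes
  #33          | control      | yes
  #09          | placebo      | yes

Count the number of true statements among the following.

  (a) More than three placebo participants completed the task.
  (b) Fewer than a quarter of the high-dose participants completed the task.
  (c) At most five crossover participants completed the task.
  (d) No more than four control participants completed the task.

(a) placebo: |A| = 6, |A ∩ B| = 3; needs |A ∩ B| > 3 — false.
(b) high-dose: |A| = 8, |A ∩ B| = 1; needs |A ∩ B| / |A| < 1/4 — true.
(c) crossover: |A| = 9, |A ∩ B| = 6; needs |A ∩ B| ≤ 5 — false.
(d) control: |A| = 5, |A ∩ B| = 5; needs |A ∩ B| ≤ 4 — false.

1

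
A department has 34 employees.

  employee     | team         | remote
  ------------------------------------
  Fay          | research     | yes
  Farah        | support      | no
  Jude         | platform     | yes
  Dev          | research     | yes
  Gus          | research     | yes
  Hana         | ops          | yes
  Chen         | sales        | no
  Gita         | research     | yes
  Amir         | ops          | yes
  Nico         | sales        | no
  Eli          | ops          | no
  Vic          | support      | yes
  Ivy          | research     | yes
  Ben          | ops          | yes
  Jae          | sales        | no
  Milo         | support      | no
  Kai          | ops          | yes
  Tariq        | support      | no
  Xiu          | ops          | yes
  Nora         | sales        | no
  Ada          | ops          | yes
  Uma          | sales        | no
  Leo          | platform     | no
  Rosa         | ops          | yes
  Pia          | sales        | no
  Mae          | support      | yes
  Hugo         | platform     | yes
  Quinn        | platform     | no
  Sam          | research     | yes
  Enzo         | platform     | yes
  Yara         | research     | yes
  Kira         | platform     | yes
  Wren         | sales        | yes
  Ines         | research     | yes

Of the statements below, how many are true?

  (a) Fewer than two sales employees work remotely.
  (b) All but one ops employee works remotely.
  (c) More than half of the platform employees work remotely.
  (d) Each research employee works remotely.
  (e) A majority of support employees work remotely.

(a) sales: |A| = 7, |A ∩ B| = 1; needs |A ∩ B| < 2 — true.
(b) ops: |A| = 8, |A ∩ B| = 7; needs |A ∖ B| = 1 — true.
(c) platform: |A| = 6, |A ∩ B| = 4; needs |A ∩ B| > |A ∖ B| — true.
(d) research: |A| = 8, |A ∩ B| = 8; needs A ⊆ B, i.e. every element of A is in B (|A ∖ B| = 0) — true.
(e) support: |A| = 5, |A ∩ B| = 2; needs |A ∩ B| > |A ∖ B| — false.

4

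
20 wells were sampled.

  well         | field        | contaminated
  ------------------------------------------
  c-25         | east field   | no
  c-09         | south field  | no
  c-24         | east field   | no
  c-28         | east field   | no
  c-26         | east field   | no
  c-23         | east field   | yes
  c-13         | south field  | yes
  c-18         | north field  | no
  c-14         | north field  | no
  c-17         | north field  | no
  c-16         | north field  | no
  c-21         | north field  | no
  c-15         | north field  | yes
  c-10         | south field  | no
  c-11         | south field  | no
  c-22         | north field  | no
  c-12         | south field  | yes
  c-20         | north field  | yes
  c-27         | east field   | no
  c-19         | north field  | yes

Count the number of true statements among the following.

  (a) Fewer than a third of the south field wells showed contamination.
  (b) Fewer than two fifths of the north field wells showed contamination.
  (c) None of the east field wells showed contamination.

1

(a) south field: |A| = 5, |A ∩ B| = 2; needs |A ∩ B| / |A| < 1/3 — false.
(b) north field: |A| = 9, |A ∩ B| = 3; needs |A ∩ B| / |A| < 2/5 — true.
(c) east field: |A| = 6, |A ∩ B| = 1; needs A ∩ B = ∅ (|A ∩ B| = 0) — false.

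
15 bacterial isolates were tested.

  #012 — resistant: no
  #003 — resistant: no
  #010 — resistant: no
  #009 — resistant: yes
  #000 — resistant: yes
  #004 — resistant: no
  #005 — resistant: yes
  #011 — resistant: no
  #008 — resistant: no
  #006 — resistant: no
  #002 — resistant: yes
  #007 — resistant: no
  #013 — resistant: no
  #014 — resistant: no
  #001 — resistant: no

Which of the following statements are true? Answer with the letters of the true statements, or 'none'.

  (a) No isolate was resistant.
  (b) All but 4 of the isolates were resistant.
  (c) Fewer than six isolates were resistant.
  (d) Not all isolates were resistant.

|A| = 15, |A ∩ B| = 4, |A ∖ B| = 11.
(a) A ∩ B = ∅ (|A ∩ B| = 0): fails.
(b) |A ∖ B| = 4: fails.
(c) |A ∩ B| < 6: holds.
(d) A ⊄ B (|A ∖ B| ≥ 1): holds.

(c), (d)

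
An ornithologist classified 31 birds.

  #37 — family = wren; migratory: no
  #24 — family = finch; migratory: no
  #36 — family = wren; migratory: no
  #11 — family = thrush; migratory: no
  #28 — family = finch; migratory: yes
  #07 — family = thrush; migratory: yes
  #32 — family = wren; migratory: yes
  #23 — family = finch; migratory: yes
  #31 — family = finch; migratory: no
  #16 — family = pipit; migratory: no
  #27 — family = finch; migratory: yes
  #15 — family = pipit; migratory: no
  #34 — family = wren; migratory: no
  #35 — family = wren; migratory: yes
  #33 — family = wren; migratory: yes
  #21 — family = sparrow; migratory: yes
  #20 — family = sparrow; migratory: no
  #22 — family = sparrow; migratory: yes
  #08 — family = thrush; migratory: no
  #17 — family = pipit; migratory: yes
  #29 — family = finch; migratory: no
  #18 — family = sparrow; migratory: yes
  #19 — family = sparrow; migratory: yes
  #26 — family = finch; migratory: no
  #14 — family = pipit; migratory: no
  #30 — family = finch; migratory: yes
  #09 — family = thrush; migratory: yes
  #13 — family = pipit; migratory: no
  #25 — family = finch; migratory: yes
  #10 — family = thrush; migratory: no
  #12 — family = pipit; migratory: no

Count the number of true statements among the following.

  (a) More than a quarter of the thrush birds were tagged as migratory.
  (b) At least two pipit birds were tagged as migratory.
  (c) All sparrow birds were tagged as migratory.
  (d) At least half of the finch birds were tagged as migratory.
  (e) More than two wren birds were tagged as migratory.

3

(a) thrush: |A| = 5, |A ∩ B| = 2; needs |A ∩ B| / |A| > 1/4 — true.
(b) pipit: |A| = 6, |A ∩ B| = 1; needs |A ∩ B| ≥ 2 — false.
(c) sparrow: |A| = 5, |A ∩ B| = 4; needs A ⊆ B, i.e. every element of A is in B (|A ∖ B| = 0) — false.
(d) finch: |A| = 9, |A ∩ B| = 5; needs |A ∩ B| ≥ |A ∖ B| — true.
(e) wren: |A| = 6, |A ∩ B| = 3; needs |A ∩ B| > 2 — true.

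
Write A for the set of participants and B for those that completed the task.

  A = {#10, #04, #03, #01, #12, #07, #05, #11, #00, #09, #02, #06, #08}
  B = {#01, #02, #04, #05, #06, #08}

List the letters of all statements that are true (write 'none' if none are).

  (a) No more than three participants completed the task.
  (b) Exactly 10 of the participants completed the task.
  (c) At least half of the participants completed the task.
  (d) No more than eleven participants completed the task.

|A| = 13, |A ∩ B| = 6, |A ∖ B| = 7.
(a) |A ∩ B| ≤ 3: fails.
(b) |A ∩ B| = 10: fails.
(c) |A ∩ B| ≥ |A ∖ B|: fails.
(d) |A ∩ B| ≤ 11: holds.

(d)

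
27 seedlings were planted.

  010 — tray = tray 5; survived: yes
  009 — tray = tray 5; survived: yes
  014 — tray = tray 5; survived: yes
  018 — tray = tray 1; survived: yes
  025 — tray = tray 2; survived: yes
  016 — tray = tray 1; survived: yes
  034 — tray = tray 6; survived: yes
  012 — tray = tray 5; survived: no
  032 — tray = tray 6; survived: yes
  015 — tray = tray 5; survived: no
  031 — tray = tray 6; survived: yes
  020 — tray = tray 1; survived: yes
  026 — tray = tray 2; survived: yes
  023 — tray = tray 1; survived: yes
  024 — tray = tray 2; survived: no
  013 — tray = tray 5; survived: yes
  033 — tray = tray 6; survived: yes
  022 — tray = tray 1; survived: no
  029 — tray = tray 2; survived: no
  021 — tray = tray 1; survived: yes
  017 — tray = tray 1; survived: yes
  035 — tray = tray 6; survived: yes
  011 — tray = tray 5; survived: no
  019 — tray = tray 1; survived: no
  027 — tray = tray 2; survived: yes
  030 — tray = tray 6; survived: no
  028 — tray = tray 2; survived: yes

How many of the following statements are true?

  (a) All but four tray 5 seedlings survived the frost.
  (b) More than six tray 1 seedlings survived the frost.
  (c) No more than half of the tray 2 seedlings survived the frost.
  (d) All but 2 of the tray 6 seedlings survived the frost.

0

(a) tray 5: |A| = 7, |A ∩ B| = 4; needs |A ∖ B| = 4 — false.
(b) tray 1: |A| = 8, |A ∩ B| = 6; needs |A ∩ B| > 6 — false.
(c) tray 2: |A| = 6, |A ∩ B| = 4; needs |A ∩ B| ≤ |A ∖ B| — false.
(d) tray 6: |A| = 6, |A ∩ B| = 5; needs |A ∖ B| = 2 — false.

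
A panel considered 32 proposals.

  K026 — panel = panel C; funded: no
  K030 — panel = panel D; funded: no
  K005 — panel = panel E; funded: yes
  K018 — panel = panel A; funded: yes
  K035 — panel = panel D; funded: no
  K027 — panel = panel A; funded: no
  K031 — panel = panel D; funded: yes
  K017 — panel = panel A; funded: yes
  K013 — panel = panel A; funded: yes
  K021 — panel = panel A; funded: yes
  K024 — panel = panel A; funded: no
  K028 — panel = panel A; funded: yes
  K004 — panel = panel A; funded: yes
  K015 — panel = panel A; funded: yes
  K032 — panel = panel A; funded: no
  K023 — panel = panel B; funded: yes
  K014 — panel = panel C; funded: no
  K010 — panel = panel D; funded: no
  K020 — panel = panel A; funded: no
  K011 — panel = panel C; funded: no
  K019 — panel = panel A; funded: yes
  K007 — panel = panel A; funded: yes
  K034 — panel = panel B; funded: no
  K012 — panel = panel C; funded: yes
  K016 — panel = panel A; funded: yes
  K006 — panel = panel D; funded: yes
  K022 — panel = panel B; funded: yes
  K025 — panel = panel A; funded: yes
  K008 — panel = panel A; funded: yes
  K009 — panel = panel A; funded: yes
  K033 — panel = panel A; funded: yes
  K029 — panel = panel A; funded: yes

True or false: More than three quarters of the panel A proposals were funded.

True

Truth condition: |A ∩ B| / |A| > 3/4.
|A| = 19, |A ∩ B| = 15, |A ∖ B| = 4.
|A ∩ B|/|A| = 15/19, so the statement is true.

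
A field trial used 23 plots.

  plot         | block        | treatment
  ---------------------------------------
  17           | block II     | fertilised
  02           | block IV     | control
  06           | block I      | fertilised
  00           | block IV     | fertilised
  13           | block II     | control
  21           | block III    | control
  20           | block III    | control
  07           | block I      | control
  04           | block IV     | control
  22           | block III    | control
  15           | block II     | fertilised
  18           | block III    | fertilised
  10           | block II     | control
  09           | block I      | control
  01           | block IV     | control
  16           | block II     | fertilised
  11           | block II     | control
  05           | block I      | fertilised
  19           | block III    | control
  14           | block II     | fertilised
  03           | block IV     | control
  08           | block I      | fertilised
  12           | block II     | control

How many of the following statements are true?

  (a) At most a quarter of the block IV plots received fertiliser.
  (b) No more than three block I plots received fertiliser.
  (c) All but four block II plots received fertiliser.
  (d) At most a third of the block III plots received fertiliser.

4

(a) block IV: |A| = 5, |A ∩ B| = 1; needs |A ∩ B| / |A| ≤ 1/4 — true.
(b) block I: |A| = 5, |A ∩ B| = 3; needs |A ∩ B| ≤ 3 — true.
(c) block II: |A| = 8, |A ∩ B| = 4; needs |A ∖ B| = 4 — true.
(d) block III: |A| = 5, |A ∩ B| = 1; needs |A ∩ B| / |A| ≤ 1/3 — true.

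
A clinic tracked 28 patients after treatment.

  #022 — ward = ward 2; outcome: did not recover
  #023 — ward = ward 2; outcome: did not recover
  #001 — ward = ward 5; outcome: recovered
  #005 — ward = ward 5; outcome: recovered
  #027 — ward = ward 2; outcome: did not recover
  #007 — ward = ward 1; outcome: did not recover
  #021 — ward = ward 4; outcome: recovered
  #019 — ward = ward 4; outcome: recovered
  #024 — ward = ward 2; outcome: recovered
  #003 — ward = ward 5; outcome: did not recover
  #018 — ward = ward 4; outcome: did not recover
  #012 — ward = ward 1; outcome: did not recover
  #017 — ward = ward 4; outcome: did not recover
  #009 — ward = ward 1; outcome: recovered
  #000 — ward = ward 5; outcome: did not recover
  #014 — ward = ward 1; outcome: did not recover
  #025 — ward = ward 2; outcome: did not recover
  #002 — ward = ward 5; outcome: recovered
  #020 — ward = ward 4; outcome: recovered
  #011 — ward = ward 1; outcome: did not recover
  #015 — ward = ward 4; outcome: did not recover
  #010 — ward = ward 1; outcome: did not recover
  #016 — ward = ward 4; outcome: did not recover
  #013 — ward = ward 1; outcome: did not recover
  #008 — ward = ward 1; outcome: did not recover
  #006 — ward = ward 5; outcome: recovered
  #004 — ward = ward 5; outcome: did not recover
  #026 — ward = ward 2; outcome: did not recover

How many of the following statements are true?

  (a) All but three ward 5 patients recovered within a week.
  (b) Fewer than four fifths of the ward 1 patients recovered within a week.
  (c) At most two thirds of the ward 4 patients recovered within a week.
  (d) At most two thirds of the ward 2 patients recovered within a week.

4

(a) ward 5: |A| = 7, |A ∩ B| = 4; needs |A ∖ B| = 3 — true.
(b) ward 1: |A| = 8, |A ∩ B| = 1; needs |A ∩ B| / |A| < 4/5 — true.
(c) ward 4: |A| = 7, |A ∩ B| = 3; needs |A ∩ B| / |A| ≤ 2/3 — true.
(d) ward 2: |A| = 6, |A ∩ B| = 1; needs |A ∩ B| / |A| ≤ 2/3 — true.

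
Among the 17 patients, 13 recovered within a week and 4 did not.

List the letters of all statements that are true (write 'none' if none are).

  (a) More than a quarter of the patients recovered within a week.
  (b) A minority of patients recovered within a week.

|A| = 17, |A ∩ B| = 13, |A ∖ B| = 4.
(a) |A ∩ B| / |A| > 1/4: holds.
(b) |A ∩ B| < |A ∖ B|: fails.

(a)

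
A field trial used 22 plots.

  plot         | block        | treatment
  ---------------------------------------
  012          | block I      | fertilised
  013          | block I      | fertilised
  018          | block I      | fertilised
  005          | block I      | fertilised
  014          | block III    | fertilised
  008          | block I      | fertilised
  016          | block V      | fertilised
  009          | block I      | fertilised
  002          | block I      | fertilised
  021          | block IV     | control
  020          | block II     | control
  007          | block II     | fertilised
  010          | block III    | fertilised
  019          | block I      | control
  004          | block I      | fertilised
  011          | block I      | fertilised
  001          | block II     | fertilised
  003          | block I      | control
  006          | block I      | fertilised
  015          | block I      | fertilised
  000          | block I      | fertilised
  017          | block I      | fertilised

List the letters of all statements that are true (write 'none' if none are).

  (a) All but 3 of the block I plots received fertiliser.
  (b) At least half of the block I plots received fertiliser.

(b)

|A| = 15, |A ∩ B| = 13, |A ∖ B| = 2.
(a) |A ∖ B| = 3: fails.
(b) |A ∩ B| ≥ |A ∖ B|: holds.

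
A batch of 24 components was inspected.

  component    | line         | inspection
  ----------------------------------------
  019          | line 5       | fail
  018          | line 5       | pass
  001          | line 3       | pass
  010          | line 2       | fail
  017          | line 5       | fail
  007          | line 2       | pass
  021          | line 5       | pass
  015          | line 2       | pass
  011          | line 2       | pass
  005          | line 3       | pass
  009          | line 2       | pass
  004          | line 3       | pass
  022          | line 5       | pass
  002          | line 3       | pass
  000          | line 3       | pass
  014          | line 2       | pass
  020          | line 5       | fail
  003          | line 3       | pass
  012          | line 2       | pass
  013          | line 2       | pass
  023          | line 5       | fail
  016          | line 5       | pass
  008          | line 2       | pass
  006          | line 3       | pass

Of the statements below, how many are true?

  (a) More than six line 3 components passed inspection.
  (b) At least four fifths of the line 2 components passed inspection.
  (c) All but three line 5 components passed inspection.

(a) line 3: |A| = 7, |A ∩ B| = 7; needs |A ∩ B| > 6 — true.
(b) line 2: |A| = 9, |A ∩ B| = 8; needs |A ∩ B| / |A| ≥ 4/5 — true.
(c) line 5: |A| = 8, |A ∩ B| = 4; needs |A ∖ B| = 3 — false.

2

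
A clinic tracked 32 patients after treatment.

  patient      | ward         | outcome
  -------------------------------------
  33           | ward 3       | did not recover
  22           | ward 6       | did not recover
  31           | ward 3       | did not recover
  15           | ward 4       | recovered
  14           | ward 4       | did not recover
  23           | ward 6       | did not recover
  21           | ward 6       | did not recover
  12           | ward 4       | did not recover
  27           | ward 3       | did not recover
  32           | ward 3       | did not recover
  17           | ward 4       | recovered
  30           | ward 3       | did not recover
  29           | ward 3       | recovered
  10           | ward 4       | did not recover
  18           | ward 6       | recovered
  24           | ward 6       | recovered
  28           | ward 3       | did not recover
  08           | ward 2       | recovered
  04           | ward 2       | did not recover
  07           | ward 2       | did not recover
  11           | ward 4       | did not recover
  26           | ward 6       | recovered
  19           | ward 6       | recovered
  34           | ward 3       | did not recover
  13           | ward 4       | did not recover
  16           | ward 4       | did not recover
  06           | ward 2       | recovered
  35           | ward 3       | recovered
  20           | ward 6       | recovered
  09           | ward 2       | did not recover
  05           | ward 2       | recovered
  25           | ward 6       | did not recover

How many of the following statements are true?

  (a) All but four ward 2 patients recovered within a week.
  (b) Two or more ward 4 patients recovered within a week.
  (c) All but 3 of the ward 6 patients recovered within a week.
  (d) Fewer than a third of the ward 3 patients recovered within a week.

2

(a) ward 2: |A| = 6, |A ∩ B| = 3; needs |A ∖ B| = 4 — false.
(b) ward 4: |A| = 8, |A ∩ B| = 2; needs |A ∩ B| ≥ 2 — true.
(c) ward 6: |A| = 9, |A ∩ B| = 5; needs |A ∖ B| = 3 — false.
(d) ward 3: |A| = 9, |A ∩ B| = 2; needs |A ∩ B| / |A| < 1/3 — true.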